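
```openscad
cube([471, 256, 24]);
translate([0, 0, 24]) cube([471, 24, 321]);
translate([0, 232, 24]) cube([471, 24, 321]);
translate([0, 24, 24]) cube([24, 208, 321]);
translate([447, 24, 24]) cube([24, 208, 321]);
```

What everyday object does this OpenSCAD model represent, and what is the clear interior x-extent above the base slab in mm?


An open box. The internal width is 423 mm.

A 471×256 base slab with four walls standing on it — an open box. The base is 471 mm wide and the walls are 24 mm thick, so the internal width is 471 − 2 × 24 = 423 mm.


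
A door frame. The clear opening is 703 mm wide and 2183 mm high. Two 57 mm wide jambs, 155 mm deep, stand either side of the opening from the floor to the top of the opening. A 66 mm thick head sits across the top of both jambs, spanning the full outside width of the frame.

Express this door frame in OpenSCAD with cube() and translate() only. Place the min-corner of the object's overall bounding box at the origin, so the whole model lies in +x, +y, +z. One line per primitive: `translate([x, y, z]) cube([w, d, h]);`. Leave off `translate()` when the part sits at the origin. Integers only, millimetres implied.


cube([57, 155, 2183]);
translate([760, 0, 0]) cube([57, 155, 2183]);
translate([0, 0, 2183]) cube([817, 155, 66]);


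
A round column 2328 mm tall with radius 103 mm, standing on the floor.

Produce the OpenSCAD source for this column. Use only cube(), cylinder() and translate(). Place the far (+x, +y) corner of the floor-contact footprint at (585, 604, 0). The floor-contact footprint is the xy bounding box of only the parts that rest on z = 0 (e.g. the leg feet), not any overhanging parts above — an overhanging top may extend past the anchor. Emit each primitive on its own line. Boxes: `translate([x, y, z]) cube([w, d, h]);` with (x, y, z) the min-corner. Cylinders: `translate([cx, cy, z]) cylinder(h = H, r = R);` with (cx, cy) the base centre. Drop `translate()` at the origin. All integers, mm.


translate([482, 501, 0]) cylinder(h = 2328, r = 103);


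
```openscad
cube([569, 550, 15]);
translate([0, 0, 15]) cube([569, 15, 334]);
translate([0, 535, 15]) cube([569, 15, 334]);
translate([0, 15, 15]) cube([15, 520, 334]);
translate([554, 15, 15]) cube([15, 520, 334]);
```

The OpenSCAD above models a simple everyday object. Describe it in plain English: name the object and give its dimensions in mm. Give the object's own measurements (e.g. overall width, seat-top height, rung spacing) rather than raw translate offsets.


An open-topped rectangular box: outside dimensions 569×550×349 mm, with a uniform wall and base thickness of 15 mm. The base is a full 569×550 slab on the floor; four walls sit on top of the base. The front and back walls (the −y and +y sides) span the full width; the two side walls fit between them.


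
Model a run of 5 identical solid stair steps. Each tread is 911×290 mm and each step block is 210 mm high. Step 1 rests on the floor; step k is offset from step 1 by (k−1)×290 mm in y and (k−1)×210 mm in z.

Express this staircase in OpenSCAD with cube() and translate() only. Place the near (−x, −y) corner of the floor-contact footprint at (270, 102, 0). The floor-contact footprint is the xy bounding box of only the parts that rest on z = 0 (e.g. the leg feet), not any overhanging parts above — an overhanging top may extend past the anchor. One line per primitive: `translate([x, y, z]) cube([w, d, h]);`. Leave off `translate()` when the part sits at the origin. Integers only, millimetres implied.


translate([270, 102, 0]) cube([911, 290, 210]);
translate([270, 392, 210]) cube([911, 290, 210]);
translate([270, 682, 420]) cube([911, 290, 210]);
translate([270, 972, 630]) cube([911, 290, 210]);
translate([270, 1262, 840]) cube([911, 290, 210]);


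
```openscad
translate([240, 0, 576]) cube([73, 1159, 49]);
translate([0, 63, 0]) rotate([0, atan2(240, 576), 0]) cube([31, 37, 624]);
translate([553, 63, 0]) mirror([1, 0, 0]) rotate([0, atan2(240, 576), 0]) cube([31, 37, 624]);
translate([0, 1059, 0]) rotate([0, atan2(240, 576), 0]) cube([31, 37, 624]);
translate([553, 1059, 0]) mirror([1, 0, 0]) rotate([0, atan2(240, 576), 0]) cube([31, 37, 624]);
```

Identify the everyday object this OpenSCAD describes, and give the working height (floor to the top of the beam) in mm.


A sawhorse. The overall height is 625 mm.

A beam across two mirrored pairs of raked legs — a sawhorse. The beam's underside is at z = 576 (matching the legs' vertical rise in atan2(240, 576)) and the beam is 49 mm tall, so its top is at 576 + 49 = 625 mm. The raked legs top out at the beam's underside, so that is the highest point.


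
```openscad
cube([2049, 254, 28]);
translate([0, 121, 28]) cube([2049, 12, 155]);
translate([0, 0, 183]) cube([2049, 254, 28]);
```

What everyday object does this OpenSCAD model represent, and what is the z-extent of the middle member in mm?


An I-beam. The web height is 155 mm.

Two wide flanges with a thin centred web — an I-beam. Overall 211 mm minus two 28 mm flanges gives a web of 211 − 2·28 = 155 mm.


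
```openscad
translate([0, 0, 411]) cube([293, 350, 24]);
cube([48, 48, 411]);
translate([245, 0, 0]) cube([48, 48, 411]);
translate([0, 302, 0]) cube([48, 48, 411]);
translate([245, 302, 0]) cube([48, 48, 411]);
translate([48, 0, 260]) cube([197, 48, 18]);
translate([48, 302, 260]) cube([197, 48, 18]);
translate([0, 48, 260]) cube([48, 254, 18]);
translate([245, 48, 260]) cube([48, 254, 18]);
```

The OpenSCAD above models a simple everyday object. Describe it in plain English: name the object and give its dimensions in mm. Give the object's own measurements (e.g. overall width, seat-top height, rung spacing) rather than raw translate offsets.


A four-legged stool. The seat is a 293×350×24 mm slab whose top surface is at z = 435 mm; four square legs, each 48×48 mm in cross-section, run from the floor (z = 0) to the underside of the seat, each flush with a corner of the seat. Four stretchers, 48 mm wide and 18 mm tall, connect adjacent legs with their undersides at z = 260 mm, each running between the inner faces of the legs it joins and aligned with the legs' outer faces on the other axis.


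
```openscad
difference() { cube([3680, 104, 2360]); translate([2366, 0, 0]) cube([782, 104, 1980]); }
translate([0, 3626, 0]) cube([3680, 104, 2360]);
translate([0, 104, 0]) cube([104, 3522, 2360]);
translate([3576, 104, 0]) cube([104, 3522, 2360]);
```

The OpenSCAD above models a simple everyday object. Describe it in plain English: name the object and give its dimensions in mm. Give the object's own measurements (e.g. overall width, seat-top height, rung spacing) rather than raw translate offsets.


A single room: four walls, each 2360 mm tall and 104 mm thick, enclosing an outside footprint 3680×3730 mm (x × y), no floor or roof. The front and back walls (−y and +y sides) run the full x-width; the side walls fit between their inner faces. A door opening 782 mm wide and 1980 mm tall is cut through the front wall from the floor up, its −x edge 2366 mm from the wall's −x end.


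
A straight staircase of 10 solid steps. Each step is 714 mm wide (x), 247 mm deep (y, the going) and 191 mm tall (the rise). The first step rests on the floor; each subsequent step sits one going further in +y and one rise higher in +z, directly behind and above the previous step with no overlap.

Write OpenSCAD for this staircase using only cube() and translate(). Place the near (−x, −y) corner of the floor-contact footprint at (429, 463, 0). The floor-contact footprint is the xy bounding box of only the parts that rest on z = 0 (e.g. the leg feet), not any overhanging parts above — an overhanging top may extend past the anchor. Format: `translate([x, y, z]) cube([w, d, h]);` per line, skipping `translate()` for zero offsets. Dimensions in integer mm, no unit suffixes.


translate([429, 463, 0]) cube([714, 247, 191]);
translate([429, 710, 191]) cube([714, 247, 191]);
translate([429, 957, 382]) cube([714, 247, 191]);
translate([429, 1204, 573]) cube([714, 247, 191]);
translate([429, 1451, 764]) cube([714, 247, 191]);
translate([429, 1698, 955]) cube([714, 247, 191]);
translate([429, 1945, 1146]) cube([714, 247, 191]);
translate([429, 2192, 1337]) cube([714, 247, 191]);
translate([429, 2439, 1528]) cube([714, 247, 191]);
translate([429, 2686, 1719]) cube([714, 247, 191]);


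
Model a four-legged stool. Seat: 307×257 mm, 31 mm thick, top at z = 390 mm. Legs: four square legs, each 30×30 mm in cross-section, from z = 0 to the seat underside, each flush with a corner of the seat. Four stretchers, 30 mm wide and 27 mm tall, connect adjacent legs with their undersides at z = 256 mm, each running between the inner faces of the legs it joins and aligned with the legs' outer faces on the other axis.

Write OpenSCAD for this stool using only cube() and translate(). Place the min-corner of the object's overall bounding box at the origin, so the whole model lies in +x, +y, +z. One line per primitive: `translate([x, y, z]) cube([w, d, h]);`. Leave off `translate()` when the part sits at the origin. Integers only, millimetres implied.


translate([0, 0, 359]) cube([307, 257, 31]);
cube([30, 30, 359]);
translate([277, 0, 0]) cube([30, 30, 359]);
translate([0, 227, 0]) cube([30, 30, 359]);
translate([277, 227, 0]) cube([30, 30, 359]);
translate([30, 0, 256]) cube([247, 30, 27]);
translate([30, 227, 256]) cube([247, 30, 27]);
translate([0, 30, 256]) cube([30, 197, 27]);
translate([277, 30, 256]) cube([30, 197, 27]);


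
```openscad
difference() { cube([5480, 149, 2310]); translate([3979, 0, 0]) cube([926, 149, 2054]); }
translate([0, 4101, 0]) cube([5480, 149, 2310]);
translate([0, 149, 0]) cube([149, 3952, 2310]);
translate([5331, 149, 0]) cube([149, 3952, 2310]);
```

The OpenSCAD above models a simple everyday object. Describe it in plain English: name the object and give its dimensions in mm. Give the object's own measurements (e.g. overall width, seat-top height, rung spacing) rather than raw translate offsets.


A single room: four walls, each 2310 mm tall and 149 mm thick, enclosing an outside footprint 5480×4250 mm (x × y), no floor or roof. The front and back walls (−y and +y sides) run the full x-width; the side walls fit between their inner faces. A door opening 926 mm wide and 2054 mm tall is cut through the front wall from the floor up, its −x edge 3979 mm from the wall's −x end.


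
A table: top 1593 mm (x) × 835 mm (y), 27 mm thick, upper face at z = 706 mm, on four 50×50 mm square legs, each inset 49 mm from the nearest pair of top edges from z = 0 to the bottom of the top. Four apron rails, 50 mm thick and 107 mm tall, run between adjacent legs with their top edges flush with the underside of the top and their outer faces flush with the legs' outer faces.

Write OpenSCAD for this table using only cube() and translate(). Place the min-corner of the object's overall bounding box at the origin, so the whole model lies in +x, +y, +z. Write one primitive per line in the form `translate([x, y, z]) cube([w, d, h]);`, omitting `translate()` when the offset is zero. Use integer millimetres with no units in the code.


translate([0, 0, 679]) cube([1593, 835, 27]);
translate([49, 49, 0]) cube([50, 50, 679]);
translate([1494, 49, 0]) cube([50, 50, 679]);
translate([49, 736, 0]) cube([50, 50, 679]);
translate([1494, 736, 0]) cube([50, 50, 679]);
translate([99, 49, 572]) cube([1395, 50, 107]);
translate([99, 736, 572]) cube([1395, 50, 107]);
translate([49, 99, 572]) cube([50, 637, 107]);
translate([1494, 99, 572]) cube([50, 637, 107]);


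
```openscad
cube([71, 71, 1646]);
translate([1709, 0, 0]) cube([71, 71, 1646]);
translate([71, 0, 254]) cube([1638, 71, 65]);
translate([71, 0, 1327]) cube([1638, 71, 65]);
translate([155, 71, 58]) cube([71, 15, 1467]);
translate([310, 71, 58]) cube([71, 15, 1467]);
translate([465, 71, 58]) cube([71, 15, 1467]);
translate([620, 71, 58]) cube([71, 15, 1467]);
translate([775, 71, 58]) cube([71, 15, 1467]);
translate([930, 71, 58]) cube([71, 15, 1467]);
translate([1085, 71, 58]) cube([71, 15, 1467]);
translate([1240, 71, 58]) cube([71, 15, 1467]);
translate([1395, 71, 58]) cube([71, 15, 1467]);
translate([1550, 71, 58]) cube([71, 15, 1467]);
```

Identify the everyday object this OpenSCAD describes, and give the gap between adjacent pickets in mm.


A fence section. The picket gap is 84 mm.

Two posts, two rails, 10 pickets — a fence section. Span 1638 mm holds 10 pickets of 71 mm with 11 equal gaps: ⌊(1638 − 10·71) / 11⌋ = 84 mm.


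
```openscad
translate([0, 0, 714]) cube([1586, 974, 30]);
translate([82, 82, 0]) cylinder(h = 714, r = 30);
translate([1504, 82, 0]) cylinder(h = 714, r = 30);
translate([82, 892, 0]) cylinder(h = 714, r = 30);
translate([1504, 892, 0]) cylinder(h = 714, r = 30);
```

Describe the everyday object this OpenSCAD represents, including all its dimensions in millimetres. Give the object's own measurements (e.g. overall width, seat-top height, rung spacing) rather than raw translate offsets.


A table: top 1586 mm (x) × 974 mm (y), 30 mm thick, upper face at z = 744 mm, on four round legs of 60 mm diameter, each leg's bounding box inset 52 mm from the nearest pair of top edges from z = 0 to the bottom of the top.


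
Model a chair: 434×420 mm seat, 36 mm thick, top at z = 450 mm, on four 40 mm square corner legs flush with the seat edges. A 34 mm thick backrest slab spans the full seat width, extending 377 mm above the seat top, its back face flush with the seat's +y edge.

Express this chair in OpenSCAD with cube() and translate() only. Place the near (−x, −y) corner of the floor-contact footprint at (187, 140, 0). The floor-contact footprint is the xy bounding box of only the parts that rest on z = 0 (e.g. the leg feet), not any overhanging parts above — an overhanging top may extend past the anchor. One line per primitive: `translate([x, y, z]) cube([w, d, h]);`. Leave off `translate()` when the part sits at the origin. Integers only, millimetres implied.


// leg_h = 450 - 36 = 414
translate([187, 140, 414]) cube([434, 420, 36]);
translate([187, 140, 0]) cube([40, 40, 414]);
translate([581, 140, 0]) cube([40, 40, 414]);
translate([187, 520, 0]) cube([40, 40, 414]);
translate([581, 520, 0]) cube([40, 40, 414]);
translate([187, 526, 450]) cube([434, 34, 377]);


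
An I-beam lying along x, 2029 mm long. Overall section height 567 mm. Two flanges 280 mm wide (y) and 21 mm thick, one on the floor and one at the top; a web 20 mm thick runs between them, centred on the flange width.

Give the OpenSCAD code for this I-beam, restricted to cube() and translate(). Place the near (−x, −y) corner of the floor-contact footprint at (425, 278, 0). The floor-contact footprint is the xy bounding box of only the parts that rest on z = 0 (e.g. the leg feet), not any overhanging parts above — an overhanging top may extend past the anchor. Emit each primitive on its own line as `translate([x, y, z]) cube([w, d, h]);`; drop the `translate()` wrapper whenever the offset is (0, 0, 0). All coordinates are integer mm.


translate([425, 278, 0]) cube([2029, 280, 21]);
translate([425, 408, 21]) cube([2029, 20, 525]);
translate([425, 278, 546]) cube([2029, 280, 21]);


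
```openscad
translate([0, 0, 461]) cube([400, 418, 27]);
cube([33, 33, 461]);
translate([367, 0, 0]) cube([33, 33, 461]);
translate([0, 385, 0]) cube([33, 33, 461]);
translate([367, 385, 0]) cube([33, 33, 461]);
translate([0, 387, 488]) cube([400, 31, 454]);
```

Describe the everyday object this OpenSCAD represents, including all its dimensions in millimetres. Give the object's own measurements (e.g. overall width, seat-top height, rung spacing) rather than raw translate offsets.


A chair. The seat is a 400×418×27 mm slab with its top at z = 488 mm, on four 33×33 mm corner legs (flush with the seat edges, standing on z = 0). A flat backrest 31 mm thick, 454 mm tall, spans the full seat width and rises from the seat top along its +y edge, rear face flush with the rear of the seat.


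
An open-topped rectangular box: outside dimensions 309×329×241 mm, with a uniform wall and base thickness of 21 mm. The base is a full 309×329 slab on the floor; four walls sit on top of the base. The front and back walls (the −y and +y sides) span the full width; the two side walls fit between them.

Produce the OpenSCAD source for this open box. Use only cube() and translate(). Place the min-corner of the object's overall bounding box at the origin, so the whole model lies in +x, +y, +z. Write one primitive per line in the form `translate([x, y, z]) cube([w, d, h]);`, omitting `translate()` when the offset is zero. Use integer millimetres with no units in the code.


cube([309, 329, 21]);
translate([0, 0, 21]) cube([309, 21, 220]);
translate([0, 308, 21]) cube([309, 21, 220]);
translate([0, 21, 21]) cube([21, 287, 220]);
translate([288, 21, 21]) cube([21, 287, 220]);


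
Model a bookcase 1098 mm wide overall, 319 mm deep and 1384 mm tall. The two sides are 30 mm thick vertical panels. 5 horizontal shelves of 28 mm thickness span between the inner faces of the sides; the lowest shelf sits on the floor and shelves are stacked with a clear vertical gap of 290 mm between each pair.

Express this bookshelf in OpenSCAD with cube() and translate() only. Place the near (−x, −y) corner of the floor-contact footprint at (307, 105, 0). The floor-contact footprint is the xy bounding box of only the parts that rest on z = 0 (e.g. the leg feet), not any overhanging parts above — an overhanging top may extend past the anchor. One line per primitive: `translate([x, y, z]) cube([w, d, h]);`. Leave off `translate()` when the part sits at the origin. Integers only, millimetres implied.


translate([307, 105, 0]) cube([30, 319, 1384]);
translate([1375, 105, 0]) cube([30, 319, 1384]);
translate([337, 105, 0]) cube([1038, 319, 28]);
translate([337, 105, 318]) cube([1038, 319, 28]);
translate([337, 105, 636]) cube([1038, 319, 28]);
translate([337, 105, 954]) cube([1038, 319, 28]);
translate([337, 105, 1272]) cube([1038, 319, 28]);


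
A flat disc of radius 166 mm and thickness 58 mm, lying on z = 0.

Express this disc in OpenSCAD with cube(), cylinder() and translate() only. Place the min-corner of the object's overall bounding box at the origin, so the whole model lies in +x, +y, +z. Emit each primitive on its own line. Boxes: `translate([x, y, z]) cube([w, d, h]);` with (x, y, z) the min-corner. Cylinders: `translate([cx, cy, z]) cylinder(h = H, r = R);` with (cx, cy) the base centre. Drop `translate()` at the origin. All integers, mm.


translate([166, 166, 0]) cylinder(h = 58, r = 166);


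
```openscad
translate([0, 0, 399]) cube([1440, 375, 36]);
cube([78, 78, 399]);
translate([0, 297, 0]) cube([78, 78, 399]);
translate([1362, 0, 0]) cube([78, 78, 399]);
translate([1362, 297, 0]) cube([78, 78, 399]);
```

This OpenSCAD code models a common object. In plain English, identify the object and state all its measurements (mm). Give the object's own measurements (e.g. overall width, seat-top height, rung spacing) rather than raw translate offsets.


A bench: a 1440×375 mm seat slab, 36 mm thick, top at z = 435 mm, on four 78×78 mm square legs flush with the seat corners and standing on z = 0.


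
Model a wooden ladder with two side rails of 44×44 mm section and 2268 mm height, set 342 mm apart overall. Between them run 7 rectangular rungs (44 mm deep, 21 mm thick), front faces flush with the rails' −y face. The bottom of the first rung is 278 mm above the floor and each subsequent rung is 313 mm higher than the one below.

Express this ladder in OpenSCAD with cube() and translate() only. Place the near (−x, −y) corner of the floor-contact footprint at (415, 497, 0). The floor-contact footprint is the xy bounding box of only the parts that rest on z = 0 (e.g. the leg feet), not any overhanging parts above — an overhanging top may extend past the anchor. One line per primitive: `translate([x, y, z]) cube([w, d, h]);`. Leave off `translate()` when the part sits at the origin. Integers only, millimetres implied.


translate([415, 497, 0]) cube([44, 44, 2268]);
translate([713, 497, 0]) cube([44, 44, 2268]);
translate([459, 497, 278]) cube([254, 44, 21]);
translate([459, 497, 591]) cube([254, 44, 21]);
translate([459, 497, 904]) cube([254, 44, 21]);
translate([459, 497, 1217]) cube([254, 44, 21]);
translate([459, 497, 1530]) cube([254, 44, 21]);
translate([459, 497, 1843]) cube([254, 44, 21]);
translate([459, 497, 2156]) cube([254, 44, 21]);


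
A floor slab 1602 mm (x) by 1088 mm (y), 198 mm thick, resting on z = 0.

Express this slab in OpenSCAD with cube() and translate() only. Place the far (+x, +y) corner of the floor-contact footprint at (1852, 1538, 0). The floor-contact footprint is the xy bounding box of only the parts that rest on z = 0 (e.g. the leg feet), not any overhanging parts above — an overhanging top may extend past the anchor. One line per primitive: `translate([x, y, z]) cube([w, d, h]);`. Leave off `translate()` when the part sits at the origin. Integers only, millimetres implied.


translate([250, 450, 0]) cube([1602, 1088, 198]);


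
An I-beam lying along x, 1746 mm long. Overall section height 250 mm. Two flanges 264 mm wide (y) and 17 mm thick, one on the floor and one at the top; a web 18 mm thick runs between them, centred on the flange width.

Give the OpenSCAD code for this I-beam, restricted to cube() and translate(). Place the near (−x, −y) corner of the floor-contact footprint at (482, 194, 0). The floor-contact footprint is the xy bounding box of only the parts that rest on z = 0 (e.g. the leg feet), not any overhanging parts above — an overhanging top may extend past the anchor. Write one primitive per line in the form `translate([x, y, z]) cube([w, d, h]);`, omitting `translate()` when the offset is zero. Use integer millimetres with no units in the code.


translate([482, 194, 0]) cube([1746, 264, 17]);
translate([482, 317, 17]) cube([1746, 18, 216]);
translate([482, 194, 233]) cube([1746, 264, 17]);


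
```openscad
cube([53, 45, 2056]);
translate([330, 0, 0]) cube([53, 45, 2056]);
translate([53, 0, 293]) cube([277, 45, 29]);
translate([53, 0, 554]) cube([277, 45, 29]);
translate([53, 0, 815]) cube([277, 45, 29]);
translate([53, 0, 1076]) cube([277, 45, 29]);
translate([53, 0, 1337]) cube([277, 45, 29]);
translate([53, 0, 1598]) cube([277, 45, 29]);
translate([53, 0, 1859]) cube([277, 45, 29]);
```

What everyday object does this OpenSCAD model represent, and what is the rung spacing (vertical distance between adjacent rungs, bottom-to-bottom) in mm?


A ladder. The rung spacing is 261 mm.

Two tall 53×45 posts with 7 short bars between them — a ladder. Adjacent rungs sit at z = 293 and z = 554, so the spacing is 554 − 293 = 261 mm.


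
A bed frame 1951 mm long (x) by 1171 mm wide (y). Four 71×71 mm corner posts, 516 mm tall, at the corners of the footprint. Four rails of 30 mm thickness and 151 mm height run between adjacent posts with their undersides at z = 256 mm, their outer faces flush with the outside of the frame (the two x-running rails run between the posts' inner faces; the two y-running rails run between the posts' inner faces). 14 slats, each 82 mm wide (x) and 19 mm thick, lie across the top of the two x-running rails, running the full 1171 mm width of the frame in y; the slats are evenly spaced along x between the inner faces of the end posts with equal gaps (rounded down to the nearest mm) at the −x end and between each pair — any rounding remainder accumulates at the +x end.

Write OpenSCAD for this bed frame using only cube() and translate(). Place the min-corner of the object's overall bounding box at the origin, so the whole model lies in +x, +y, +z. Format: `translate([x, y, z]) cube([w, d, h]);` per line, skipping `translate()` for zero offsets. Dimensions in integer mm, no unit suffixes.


cube([71, 71, 516]);
translate([0, 1100, 0]) cube([71, 71, 516]);
translate([1880, 0, 0]) cube([71, 71, 516]);
translate([1880, 1100, 0]) cube([71, 71, 516]);
translate([71, 0, 256]) cube([1809, 30, 151]);
translate([71, 1141, 256]) cube([1809, 30, 151]);
translate([0, 71, 256]) cube([30, 1029, 151]);
translate([1921, 71, 256]) cube([30, 1029, 151]);
translate([115, 0, 407]) cube([82, 1171, 19]);
translate([241, 0, 407]) cube([82, 1171, 19]);
translate([367, 0, 407]) cube([82, 1171, 19]);
translate([493, 0, 407]) cube([82, 1171, 19]);
translate([619, 0, 407]) cube([82, 1171, 19]);
translate([745, 0, 407]) cube([82, 1171, 19]);
translate([871, 0, 407]) cube([82, 1171, 19]);
translate([997, 0, 407]) cube([82, 1171, 19]);
translate([1123, 0, 407]) cube([82, 1171, 19]);
translate([1249, 0, 407]) cube([82, 1171, 19]);
translate([1375, 0, 407]) cube([82, 1171, 19]);
translate([1501, 0, 407]) cube([82, 1171, 19]);
translate([1627, 0, 407]) cube([82, 1171, 19]);
translate([1753, 0, 407]) cube([82, 1171, 19]);


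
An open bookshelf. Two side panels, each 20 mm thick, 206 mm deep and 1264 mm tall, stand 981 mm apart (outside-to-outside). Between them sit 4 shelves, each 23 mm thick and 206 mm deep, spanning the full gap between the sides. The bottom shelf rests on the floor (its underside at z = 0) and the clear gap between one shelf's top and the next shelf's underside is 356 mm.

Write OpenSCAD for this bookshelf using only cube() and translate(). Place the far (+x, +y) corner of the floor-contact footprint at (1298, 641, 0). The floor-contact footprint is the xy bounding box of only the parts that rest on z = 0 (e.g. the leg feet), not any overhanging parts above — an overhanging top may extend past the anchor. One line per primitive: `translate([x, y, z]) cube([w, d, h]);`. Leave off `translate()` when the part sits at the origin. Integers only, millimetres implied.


translate([317, 435, 0]) cube([20, 206, 1264]);
translate([1278, 435, 0]) cube([20, 206, 1264]);
translate([337, 435, 0]) cube([941, 206, 23]);
translate([337, 435, 379]) cube([941, 206, 23]);
translate([337, 435, 758]) cube([941, 206, 23]);
translate([337, 435, 1137]) cube([941, 206, 23]);


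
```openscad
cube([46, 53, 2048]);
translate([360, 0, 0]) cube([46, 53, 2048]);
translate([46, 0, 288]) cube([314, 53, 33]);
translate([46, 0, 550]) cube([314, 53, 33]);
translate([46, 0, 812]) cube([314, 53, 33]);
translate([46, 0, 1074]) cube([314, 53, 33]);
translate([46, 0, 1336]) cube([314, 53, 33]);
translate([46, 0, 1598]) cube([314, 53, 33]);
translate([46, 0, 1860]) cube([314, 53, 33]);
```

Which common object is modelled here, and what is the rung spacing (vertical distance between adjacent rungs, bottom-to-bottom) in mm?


A ladder. The rung spacing is 262 mm.

Two tall 46×53 posts with 7 short bars between them — a ladder. Adjacent rungs sit at z = 288 and z = 550, so the spacing is 550 − 288 = 262 mm.


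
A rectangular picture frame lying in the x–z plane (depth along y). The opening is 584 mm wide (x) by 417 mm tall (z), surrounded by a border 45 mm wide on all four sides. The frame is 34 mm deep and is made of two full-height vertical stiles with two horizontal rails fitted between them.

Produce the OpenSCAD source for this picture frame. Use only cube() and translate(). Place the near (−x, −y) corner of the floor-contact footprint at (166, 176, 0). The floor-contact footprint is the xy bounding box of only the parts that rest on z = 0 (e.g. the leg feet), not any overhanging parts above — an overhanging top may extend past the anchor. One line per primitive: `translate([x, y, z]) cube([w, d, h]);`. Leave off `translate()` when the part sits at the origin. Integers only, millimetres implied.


translate([166, 176, 0]) cube([45, 34, 507]);
translate([795, 176, 0]) cube([45, 34, 507]);
translate([211, 176, 0]) cube([584, 34, 45]);
translate([211, 176, 462]) cube([584, 34, 45]);


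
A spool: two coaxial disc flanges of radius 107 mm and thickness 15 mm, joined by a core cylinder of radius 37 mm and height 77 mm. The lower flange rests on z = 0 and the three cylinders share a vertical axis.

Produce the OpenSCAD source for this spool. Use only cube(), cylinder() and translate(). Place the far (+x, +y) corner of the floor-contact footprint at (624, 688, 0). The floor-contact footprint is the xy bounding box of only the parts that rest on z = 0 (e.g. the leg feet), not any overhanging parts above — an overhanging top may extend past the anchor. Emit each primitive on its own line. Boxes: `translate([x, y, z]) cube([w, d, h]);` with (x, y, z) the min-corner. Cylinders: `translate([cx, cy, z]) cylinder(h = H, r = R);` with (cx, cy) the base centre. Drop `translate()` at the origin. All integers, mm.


translate([517, 581, 0]) cylinder(h = 15, r = 107);
translate([517, 581, 15]) cylinder(h = 77, r = 37);
translate([517, 581, 92]) cylinder(h = 15, r = 107);


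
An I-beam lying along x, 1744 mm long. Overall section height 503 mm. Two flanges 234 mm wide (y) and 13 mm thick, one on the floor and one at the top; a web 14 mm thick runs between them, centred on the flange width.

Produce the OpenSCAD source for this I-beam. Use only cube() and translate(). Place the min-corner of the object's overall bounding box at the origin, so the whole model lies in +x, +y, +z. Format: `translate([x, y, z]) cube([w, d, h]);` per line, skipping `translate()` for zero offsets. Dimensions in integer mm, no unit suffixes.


cube([1744, 234, 13]);
translate([0, 110, 13]) cube([1744, 14, 477]);
translate([0, 0, 490]) cube([1744, 234, 13]);


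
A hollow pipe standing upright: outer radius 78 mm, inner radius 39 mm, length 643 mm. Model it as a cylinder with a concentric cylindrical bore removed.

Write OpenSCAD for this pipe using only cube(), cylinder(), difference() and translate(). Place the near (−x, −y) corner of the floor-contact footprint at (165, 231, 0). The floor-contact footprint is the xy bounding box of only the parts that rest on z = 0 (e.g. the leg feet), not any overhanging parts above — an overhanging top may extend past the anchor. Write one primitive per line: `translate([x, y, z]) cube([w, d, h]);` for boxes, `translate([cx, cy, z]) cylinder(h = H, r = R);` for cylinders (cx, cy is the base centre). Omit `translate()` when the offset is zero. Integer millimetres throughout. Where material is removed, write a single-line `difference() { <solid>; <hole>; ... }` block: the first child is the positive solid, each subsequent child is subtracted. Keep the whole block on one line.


difference() { translate([243, 309, 0]) cylinder(h = 643, r = 78); translate([243, 309, 0]) cylinder(h = 643, r = 39); }


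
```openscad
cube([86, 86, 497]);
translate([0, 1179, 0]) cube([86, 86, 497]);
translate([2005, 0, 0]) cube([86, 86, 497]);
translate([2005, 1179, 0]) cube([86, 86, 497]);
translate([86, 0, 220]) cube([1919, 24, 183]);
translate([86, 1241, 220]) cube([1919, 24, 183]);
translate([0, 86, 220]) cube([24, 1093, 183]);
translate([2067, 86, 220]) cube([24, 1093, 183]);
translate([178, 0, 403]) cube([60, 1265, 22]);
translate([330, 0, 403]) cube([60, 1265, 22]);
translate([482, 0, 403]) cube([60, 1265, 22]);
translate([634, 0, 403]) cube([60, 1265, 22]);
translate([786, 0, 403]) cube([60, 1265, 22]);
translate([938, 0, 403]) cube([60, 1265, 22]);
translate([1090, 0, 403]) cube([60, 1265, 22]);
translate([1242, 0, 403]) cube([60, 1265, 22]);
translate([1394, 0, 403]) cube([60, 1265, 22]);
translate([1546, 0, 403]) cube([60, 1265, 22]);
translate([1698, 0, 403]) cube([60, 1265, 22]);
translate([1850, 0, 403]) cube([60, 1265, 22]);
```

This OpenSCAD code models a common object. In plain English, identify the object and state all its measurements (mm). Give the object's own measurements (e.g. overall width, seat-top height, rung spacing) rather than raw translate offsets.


A bed frame 2091 mm long (x) by 1265 mm wide (y). Four 86×86 mm corner posts, 497 mm tall, at the corners of the footprint. Four rails of 24 mm thickness and 183 mm height run between adjacent posts with their undersides at z = 220 mm, their outer faces flush with the outside of the frame (the two x-running rails run between the posts' inner faces; the two y-running rails run between the posts' inner faces). 12 slats, each 60 mm wide (x) and 22 mm thick, lie across the top of the two x-running rails, running the full 1265 mm width of the frame in y; along x they sit between the end posts with a 92 mm gap after the −x posts and between neighbouring slats, leaving 95 mm before the +x posts.


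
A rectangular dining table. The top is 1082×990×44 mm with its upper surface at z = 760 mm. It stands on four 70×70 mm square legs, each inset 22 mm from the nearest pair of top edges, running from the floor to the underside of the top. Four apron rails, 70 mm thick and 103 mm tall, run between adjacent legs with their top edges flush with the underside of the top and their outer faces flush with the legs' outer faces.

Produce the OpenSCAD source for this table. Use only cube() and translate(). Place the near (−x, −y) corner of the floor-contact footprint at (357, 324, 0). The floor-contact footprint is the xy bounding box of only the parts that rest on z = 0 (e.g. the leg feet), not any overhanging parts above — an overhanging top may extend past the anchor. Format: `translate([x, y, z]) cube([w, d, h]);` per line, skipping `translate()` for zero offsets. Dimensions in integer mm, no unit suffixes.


translate([335, 302, 716]) cube([1082, 990, 44]);
translate([357, 324, 0]) cube([70, 70, 716]);
translate([1325, 324, 0]) cube([70, 70, 716]);
translate([357, 1200, 0]) cube([70, 70, 716]);
translate([1325, 1200, 0]) cube([70, 70, 716]);
translate([427, 324, 613]) cube([898, 70, 103]);
translate([427, 1200, 613]) cube([898, 70, 103]);
translate([357, 394, 613]) cube([70, 806, 103]);
translate([1325, 394, 613]) cube([70, 806, 103]);


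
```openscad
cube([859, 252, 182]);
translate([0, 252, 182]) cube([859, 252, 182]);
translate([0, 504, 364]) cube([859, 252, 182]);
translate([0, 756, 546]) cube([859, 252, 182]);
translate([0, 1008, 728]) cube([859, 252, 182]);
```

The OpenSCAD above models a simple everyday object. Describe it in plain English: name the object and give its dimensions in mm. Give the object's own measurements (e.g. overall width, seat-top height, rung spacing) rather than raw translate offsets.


A straight staircase of 5 solid steps. Each step is 859 mm wide (x), 252 mm deep (y, the going) and 182 mm tall (the rise). The first step rests on the floor; each subsequent step sits one going further in +y and one rise higher in +z, directly behind and above the previous step with no overlap.


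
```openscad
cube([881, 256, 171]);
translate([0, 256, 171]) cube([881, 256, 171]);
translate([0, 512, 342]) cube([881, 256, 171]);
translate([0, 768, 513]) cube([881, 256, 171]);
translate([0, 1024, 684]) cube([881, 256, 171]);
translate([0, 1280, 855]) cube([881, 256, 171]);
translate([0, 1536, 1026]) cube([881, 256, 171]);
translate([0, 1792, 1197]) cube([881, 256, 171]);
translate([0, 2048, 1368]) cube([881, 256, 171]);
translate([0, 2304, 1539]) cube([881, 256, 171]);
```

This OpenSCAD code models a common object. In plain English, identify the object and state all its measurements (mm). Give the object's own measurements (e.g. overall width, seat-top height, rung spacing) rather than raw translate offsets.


A straight staircase of 10 solid steps. Each step is 881 mm wide (x), 256 mm deep (y, the going) and 171 mm tall (the rise). The first step rests on the floor; each subsequent step sits one going further in +y and one rise higher in +z, directly behind and above the previous step with no overlap.


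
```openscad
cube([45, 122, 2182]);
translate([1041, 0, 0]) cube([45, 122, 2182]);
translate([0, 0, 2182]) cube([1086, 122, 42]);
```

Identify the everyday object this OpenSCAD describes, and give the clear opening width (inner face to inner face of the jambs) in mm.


A door frame. The clear opening width is 996 mm.

Two 2182 mm tall posts with a header on top — a door frame. The left jamb is 45 mm wide at x = 0; the right jamb starts at x = 1041. The clear opening is 1041 − 45 = 996 mm.


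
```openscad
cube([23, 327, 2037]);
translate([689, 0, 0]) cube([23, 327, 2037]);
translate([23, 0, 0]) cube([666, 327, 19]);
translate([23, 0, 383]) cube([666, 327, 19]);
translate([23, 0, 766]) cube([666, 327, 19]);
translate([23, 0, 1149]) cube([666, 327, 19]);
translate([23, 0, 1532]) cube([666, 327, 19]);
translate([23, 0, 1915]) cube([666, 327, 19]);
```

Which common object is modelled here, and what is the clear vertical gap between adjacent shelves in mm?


A bookshelf. The clear shelf gap is 364 mm.

Two tall side panels with 6 horizontal boards between them — a bookshelf. The first two shelf undersides are at z = 0 and z = 383; with shelf thickness 19, the clear gap is 383 − 0 − 19 = 364 mm.


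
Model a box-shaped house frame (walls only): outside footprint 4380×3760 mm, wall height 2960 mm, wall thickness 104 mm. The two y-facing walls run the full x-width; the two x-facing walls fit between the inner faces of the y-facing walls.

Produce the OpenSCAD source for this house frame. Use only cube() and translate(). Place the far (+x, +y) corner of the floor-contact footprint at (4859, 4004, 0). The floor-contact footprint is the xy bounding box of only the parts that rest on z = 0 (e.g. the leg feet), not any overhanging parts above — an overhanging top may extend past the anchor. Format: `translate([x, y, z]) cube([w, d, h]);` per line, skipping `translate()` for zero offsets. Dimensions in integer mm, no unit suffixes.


translate([479, 244, 0]) cube([4380, 104, 2960]);
translate([479, 3900, 0]) cube([4380, 104, 2960]);
translate([479, 348, 0]) cube([104, 3552, 2960]);
translate([4755, 348, 0]) cube([104, 3552, 2960]);


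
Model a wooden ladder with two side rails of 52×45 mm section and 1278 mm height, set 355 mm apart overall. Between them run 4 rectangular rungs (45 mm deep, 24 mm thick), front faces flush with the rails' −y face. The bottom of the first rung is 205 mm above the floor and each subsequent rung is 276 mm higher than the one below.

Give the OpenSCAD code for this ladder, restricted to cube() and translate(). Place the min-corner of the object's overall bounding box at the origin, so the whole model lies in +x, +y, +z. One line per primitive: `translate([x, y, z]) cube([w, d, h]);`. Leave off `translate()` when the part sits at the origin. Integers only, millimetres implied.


cube([52, 45, 1278]);
translate([303, 0, 0]) cube([52, 45, 1278]);
translate([52, 0, 205]) cube([251, 45, 24]);
translate([52, 0, 481]) cube([251, 45, 24]);
translate([52, 0, 757]) cube([251, 45, 24]);
translate([52, 0, 1033]) cube([251, 45, 24]);


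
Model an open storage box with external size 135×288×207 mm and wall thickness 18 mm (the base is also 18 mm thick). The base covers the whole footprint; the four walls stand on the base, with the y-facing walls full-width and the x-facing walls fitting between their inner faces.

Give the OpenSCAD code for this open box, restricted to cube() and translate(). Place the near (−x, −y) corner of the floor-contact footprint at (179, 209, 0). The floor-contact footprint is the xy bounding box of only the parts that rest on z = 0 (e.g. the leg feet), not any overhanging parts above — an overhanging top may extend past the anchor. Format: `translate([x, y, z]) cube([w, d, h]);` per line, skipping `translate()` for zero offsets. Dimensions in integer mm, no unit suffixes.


translate([179, 209, 0]) cube([135, 288, 18]);
translate([179, 209, 18]) cube([135, 18, 189]);
translate([179, 479, 18]) cube([135, 18, 189]);
translate([179, 227, 18]) cube([18, 252, 189]);
translate([296, 227, 18]) cube([18, 252, 189]);


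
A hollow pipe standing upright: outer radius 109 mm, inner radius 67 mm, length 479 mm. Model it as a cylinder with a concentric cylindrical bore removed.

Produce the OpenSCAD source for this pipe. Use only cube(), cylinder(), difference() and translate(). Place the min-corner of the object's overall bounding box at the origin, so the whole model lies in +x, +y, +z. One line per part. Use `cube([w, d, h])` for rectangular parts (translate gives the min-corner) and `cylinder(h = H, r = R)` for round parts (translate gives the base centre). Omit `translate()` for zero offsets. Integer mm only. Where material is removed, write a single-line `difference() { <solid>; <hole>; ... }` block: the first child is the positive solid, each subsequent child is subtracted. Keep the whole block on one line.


difference() { translate([109, 109, 0]) cylinder(h = 479, r = 109); translate([109, 109, 0]) cylinder(h = 479, r = 67); }
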